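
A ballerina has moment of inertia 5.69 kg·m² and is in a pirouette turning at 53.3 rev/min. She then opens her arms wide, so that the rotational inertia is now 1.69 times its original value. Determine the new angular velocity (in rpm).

Angular momentum about the spin axis is conserved since the torque about it is zero.
I₂ = 1.69 × 5.69 = 9.616 kg·m².
ω₂ = I₁ω₁ / I₂ = (5.690)(53.3 rpm) / (9.616) = 31.54 rpm.

ω₂ ≈ 31.5 rpm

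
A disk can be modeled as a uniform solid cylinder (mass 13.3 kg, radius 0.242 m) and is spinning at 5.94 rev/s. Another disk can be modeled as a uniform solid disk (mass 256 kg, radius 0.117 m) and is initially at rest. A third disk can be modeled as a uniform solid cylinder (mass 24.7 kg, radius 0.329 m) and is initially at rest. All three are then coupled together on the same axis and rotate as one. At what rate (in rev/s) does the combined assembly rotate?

|ω_f| ≈ 0.665 rev/s

The coupling torques are internal; angular momentum about the shared axis is conserved.
Moments of inertia: I_A = ½(13.3)(0.242)² = 0.3895 kg·m²; I_B = ½(256)(0.117)² = 1.752 kg·m²; I_C = ½(24.7)(0.329)² = 1.337 kg·m².
Taking A's sense as positive: L = (0.3895)(5.94) = 2.313 kg·m²·rev/s.
Combined I = 0.3895 + 1.752 + 1.337 = 3.478 kg·m².
ω_f = L / I = 2.313 / 3.478 = 0.6651 rev/s.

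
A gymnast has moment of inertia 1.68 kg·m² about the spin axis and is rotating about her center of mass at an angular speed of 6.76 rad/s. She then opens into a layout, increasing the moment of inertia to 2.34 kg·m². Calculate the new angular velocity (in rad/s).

ω₂ ≈ 4.85 rad/s

With no external torque about the axis, L is conserved: I₁ω₁ = I₂ω₂.
ω₂ = I₁ω₁ / I₂ = (1.680)(6.76 rad/s) / (2.340) = 4.853 rad/s.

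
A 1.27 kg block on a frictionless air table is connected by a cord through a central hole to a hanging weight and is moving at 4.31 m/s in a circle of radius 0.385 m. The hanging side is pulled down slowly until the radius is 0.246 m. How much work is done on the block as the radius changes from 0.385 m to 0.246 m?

Central (radial) force ⇒ zero torque about the center ⇒ m v r is constant.
v₂ = v₁ r₁ / r₂ = (4.31)(0.385) / (0.246) = 6.745 m/s.
W = ΔKE = ½m(v₂² − v₁²) = 17.10 J.

W ≈ 17.1 J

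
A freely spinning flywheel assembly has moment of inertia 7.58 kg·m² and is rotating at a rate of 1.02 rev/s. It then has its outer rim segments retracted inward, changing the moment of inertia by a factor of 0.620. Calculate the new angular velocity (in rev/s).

Angular momentum about the spin axis is conserved since the torque about it is zero.
I₂ = 0.620 × 7.58 = 4.700 kg·m².
ω₂ = I₁ω₁ / I₂ = (7.580)(1.02 rev/s) / (4.700) = 1.645 rev/s.

ω₂ ≈ 1.65 rev/s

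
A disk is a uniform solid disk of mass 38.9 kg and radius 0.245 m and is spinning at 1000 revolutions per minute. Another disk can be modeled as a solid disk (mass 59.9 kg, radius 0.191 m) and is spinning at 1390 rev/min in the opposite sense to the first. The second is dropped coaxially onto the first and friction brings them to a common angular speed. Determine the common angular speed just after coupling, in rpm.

|ω_f| ≈ 155 rpm

The coupling torques are internal; angular momentum about the shared axis is conserved.
Moments of inertia: I_A = ½(38.9)(0.245)² = 1.167 kg·m²; I_B = ½(59.9)(0.191)² = 1.093 kg·m².
Taking A's sense as positive: L = (1.167)(1000) − (1.093)(1390) = -351.2 kg·m²·rpm.
Combined I = 1.167 + 1.093 = 2.260 kg·m².
ω_f = L / I = -351.2 / 2.260 = -155.4 rpm.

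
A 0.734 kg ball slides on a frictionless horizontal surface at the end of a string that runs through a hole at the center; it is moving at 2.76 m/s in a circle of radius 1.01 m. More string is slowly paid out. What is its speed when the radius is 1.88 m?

v₂ ≈ 1.48 m/s

Central (radial) force ⇒ zero torque about the center ⇒ m v r is constant.
v₂ = v₁ r₁ / r₂ = (2.76)(1.01) / (1.88) = 1.483 m/s.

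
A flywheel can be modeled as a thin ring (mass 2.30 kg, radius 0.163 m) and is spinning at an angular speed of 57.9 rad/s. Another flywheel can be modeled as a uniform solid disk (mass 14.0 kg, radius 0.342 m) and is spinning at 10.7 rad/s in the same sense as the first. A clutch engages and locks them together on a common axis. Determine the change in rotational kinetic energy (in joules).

ΔKE ≈ -63.3 J

The coupling torques are internal; angular momentum about the shared axis is conserved.
Moments of inertia: I_A = (2.30)(0.163)² = 0.06111 kg·m²; I_B = ½(14.0)(0.342)² = 0.8187 kg·m².
Taking A's sense as positive: L = (0.06111)(57.9) + (0.8187)(10.7) = 12.30 kg·m²·rad/s.
Combined I = 0.06111 + 0.8187 = 0.8799 kg·m².
ω_f = L / I = 12.30 / 0.8799 = 13.98 rad/s.
KE_i = ½ΣIω² = 149.3 J; KE_f = ½(0.8799)(13.98)² = 85.96 J.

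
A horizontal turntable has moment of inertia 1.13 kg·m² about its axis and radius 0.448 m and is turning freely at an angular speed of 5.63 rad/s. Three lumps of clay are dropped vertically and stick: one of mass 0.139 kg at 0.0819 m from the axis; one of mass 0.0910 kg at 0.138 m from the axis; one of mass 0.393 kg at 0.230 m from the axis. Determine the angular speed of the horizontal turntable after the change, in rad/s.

The added mass arrives with no angular momentum about the axis, and any external torque about the axis is negligible, so the system's angular momentum is conserved.
Added inertia Σmr² = (0.139)(0.0819)² + (0.0910)(0.138)² + (0.393)(0.230)² = 0.02346 kg·m²; I_f = 1.130 + 0.02346 = 1.153 kg·m².
ω_f = I_p ω_i / I_f = (1.130)(5.63) / 1.153 = 5.516 rad/s.

ω_f ≈ 5.52 rad/s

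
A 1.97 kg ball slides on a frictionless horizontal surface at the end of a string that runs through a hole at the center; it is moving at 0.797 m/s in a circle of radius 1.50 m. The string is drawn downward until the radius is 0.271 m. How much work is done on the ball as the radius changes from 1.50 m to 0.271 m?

W ≈ 18.5 J

The only horizontal force on the mass is along the cord (radial), so it exerts no torque about the hole and angular momentum m v r is conserved.
v₂ = v₁ r₁ / r₂ = (0.797)(1.50) / (0.271) = 4.411 m/s.
W = ΔKE = ½m(v₂² − v₁²) = 18.54 J.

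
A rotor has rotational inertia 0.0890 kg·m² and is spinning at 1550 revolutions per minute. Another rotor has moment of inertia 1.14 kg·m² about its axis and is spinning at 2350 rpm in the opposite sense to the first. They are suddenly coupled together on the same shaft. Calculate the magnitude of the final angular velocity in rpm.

|ω_f| ≈ 2070 rpm

The coupling torques are internal; angular momentum about the shared axis is conserved.
Taking A's sense as positive: L = (0.08900)(1550) − (1.140)(2350) = -2541 kg·m²·rpm.
Combined I = 0.08900 + 1.140 = 1.229 kg·m².
ω_f = L / I = -2541 / 1.229 = -2068 rpm.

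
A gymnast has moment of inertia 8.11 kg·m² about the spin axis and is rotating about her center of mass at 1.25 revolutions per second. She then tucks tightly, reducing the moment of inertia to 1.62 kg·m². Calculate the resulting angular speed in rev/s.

With no external torque about the axis, L is conserved: I₁ω₁ = I₂ω₂.
ω₂ = I₁ω₁ / I₂ = (8.110)(1.25 rev/s) / (1.620) = 6.258 rev/s.

ω₂ ≈ 6.26 rev/s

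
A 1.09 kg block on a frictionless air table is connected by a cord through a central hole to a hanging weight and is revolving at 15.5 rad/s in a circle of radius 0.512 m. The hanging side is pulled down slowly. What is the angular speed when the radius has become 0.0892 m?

No torque about the axis ⇒ m r₁² ω₁ = m r₂² ω₂.
ω₂ = ω₁ (r₁/r₂)² = (15.5)(0.512/0.0892)² = 510.7 rad/s.

ω₂ ≈ 511 rad/s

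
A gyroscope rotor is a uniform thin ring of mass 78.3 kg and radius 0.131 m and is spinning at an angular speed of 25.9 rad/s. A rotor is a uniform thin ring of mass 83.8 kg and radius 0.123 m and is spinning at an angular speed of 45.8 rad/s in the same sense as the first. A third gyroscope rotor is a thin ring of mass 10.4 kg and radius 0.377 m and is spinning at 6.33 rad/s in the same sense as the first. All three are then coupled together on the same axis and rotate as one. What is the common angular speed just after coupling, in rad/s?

|ω_f| ≈ 25.0 rad/s

No external torque acts about the common axis, so total angular momentum is conserved.
Moments of inertia: I_A = (78.3)(0.131)² = 1.344 kg·m²; I_B = (83.8)(0.123)² = 1.268 kg·m²; I_C = (10.4)(0.377)² = 1.478 kg·m².
Taking A's sense as positive: L = (1.344)(25.9) + (1.268)(45.8) + (1.478)(6.33) = 102.2 kg·m²·rad/s.
Combined I = 1.344 + 1.268 + 1.478 = 4.090 kg·m².
ω_f = L / I = 102.2 / 4.090 = 25.00 rad/s.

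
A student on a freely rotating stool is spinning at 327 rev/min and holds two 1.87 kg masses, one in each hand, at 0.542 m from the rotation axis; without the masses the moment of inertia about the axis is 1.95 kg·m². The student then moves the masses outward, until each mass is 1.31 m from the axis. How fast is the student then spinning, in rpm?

ω₂ ≈ 119 rpm

No external torque acts about the spin axis, so angular momentum is conserved.
I₁ = 1.95 + 2(1.87)(0.542)² = 3.049 kg·m²; I₂ = 1.95 + 2(1.87)(1.31)² = 8.368 kg·m².
ω₂ = I₁ω₁ / I₂ = (3.049)(327 rpm) / (8.368) = 119.1 rpm.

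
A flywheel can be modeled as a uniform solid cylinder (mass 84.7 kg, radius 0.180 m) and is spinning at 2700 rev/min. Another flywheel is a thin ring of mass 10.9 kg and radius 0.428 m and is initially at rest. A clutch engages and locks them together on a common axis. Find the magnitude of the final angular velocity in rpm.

No external torque acts about the common axis, so total angular momentum is conserved.
Moments of inertia: I_A = ½(84.7)(0.180)² = 1.372 kg·m²; I_B = (10.9)(0.428)² = 1.997 kg·m².
Taking A's sense as positive: L = (1.372)(2700) = 3705 kg·m²·rpm.
Combined I = 1.372 + 1.997 = 3.369 kg·m².
ω_f = L / I = 3705 / 3.369 = 1100 rpm.

|ω_f| ≈ 1100 rpm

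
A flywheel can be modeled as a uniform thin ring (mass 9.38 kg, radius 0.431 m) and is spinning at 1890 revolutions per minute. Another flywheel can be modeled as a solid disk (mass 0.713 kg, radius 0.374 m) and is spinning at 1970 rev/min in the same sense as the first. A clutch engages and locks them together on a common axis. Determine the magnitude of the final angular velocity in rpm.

No external torque acts about the common axis, so total angular momentum is conserved.
Moments of inertia: I_A = (9.38)(0.431)² = 1.742 kg·m²; I_B = ½(0.713)(0.374)² = 0.04987 kg·m².
Taking A's sense as positive: L = (1.742)(1890) + (0.04987)(1970) = 3391 kg·m²·rpm.
Combined I = 1.742 + 0.04987 = 1.792 kg·m².
ω_f = L / I = 3391 / 1.792 = 1892 rpm.

|ω_f| ≈ 1890 rpm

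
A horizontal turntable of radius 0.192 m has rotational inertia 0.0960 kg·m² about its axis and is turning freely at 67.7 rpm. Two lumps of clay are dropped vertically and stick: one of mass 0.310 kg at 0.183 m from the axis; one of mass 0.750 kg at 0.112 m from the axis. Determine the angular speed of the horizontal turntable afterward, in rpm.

The added mass arrives with no angular momentum about the axis, and any external torque about the axis is negligible, so the system's angular momentum is conserved.
Added inertia Σmr² = (0.310)(0.183)² + (0.750)(0.112)² = 0.01979 kg·m²; I_f = 0.09600 + 0.01979 = 0.1158 kg·m².
ω_f = I_p ω_i / I_f = (0.09600)(67.7) / 0.1158 = 56.13 rpm.

ω_f ≈ 56.1 rpm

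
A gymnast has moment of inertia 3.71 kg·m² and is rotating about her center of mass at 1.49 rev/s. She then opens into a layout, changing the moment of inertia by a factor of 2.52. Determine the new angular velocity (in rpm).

ω₂ ≈ 35.5 rpm

With no external torque about the axis, L is conserved: I₁ω₁ = I₂ω₂.
I₂ = 2.52 × 3.71 = 9.349 kg·m².
ω₂ = I₁ω₁ / I₂ = (3.710)(1.49 rev/s) / (9.349) = 0.5913 rev/s = 35.48 rpm.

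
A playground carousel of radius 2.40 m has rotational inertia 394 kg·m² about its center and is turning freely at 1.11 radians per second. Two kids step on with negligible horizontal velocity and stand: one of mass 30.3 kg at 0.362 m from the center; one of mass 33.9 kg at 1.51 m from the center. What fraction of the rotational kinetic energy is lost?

fraction ≈ 0.171

The added mass arrives with no angular momentum about the center, and any external torque about the center is negligible, so the system's angular momentum is conserved.
Added inertia Σmr² = (30.3)(0.362)² + (33.9)(1.51)² = 81.27 kg·m²; I_f = 394.0 + 81.27 = 475.3 kg·m².
ω_f = I_p ω_i / I_f = (394.0)(1.11) / 475.3 = 0.9202 rad/s.
KE_i = ½(394.0)(1.110 rad/s)² = 242.7 J; KE_f = ½(475.3)(0.9202)² = 201.2 J.
Fraction lost = 0.1710.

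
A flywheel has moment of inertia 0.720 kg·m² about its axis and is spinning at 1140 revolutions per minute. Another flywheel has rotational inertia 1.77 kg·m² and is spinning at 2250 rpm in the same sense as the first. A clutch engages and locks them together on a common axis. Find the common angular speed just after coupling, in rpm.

|ω_f| ≈ 1930 rpm

No external torque acts about the common axis, so total angular momentum is conserved.
Taking A's sense as positive: L = (0.7200)(1140) + (1.770)(2250) = 4803 kg·m²·rpm.
Combined I = 0.7200 + 1.770 = 2.490 kg·m².
ω_f = L / I = 4803 / 2.490 = 1929 rpm.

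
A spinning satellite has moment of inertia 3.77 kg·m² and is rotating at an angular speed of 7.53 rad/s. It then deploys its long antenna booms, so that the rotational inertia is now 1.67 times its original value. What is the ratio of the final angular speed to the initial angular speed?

Angular momentum about the spin axis is conserved since the torque about it is zero.
I₂ = 1.67 × 3.77 = 6.296 kg·m².
ω₂/ω₁ = I₁/I₂ = 3.770 / 6.296 = 0.5988.

ω₂/ω₁ ≈ 0.599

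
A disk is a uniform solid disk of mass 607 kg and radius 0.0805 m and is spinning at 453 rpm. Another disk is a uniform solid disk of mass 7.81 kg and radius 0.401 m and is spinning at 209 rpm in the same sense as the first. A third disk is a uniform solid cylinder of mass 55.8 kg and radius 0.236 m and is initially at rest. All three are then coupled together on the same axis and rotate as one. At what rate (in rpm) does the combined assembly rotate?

|ω_f| ≈ 246 rpm

The coupling torques are internal; angular momentum about the shared axis is conserved.
Moments of inertia: I_A = ½(607)(0.0805)² = 1.967 kg·m²; I_B = ½(7.81)(0.401)² = 0.6279 kg·m²; I_C = ½(55.8)(0.236)² = 1.554 kg·m².
Taking A's sense as positive: L = (1.967)(453) + (0.6279)(209) = 1022 kg·m²·rpm.
Combined I = 1.967 + 0.6279 + 1.554 = 4.149 kg·m².
ω_f = L / I = 1022 / 4.149 = 246.4 rpm.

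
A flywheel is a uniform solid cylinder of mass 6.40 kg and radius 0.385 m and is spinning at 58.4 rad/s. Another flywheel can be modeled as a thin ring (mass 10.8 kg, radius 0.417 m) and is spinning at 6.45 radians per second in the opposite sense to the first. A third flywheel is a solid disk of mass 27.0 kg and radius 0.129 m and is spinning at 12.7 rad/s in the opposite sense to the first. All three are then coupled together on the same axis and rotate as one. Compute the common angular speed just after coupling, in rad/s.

|ω_f| ≈ 4.94 rad/s

No external torque acts about the common axis, so total angular momentum is conserved.
Moments of inertia: I_A = ½(6.40)(0.385)² = 0.4743 kg·m²; I_B = (10.8)(0.417)² = 1.878 kg·m²; I_C = ½(27.0)(0.129)² = 0.2247 kg·m².
Taking A's sense as positive: L = (0.4743)(58.4) − (1.878)(6.45) − (0.2247)(12.7) = 12.73 kg·m²·rad/s.
Combined I = 0.4743 + 1.878 + 0.2247 = 2.577 kg·m².
ω_f = L / I = 12.73 / 2.577 = 4.941 rad/s.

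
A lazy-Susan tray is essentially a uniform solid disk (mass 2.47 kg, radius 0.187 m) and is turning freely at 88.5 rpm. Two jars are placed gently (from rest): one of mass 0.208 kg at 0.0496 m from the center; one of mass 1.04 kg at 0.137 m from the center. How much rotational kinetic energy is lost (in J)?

No external torque acts about the center; L_before = L_after.
I_p = ½(2.47)(0.187)² = 0.04319 kg·m².
Added inertia Σmr² = (0.208)(0.0496)² + (1.04)(0.137)² = 0.02003 kg·m²; I_f = 0.04319 + 0.02003 = 0.06322 kg·m².
ω_f = I_p ω_i / I_f = (0.04319)(88.5) / 0.06322 = 60.46 rpm.
KE_i = ½(0.04319)(9.268 rad/s)² = 1.855 J; KE_f = ½(0.06322)(6.331)² = 1.267 J.

energy lost ≈ 0.588 J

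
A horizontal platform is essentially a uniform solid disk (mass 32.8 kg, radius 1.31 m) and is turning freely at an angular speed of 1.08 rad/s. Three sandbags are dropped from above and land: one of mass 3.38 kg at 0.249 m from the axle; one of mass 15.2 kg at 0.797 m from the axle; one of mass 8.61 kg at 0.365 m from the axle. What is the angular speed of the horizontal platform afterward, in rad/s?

No external torque acts about the axle; L_before = L_after.
I_p = ½(32.8)(1.31)² = 28.14 kg·m².
Added inertia Σmr² = (3.38)(0.249)² + (15.2)(0.797)² + (8.61)(0.365)² = 11.01 kg·m²; I_f = 28.14 + 11.01 = 39.16 kg·m².
ω_f = I_p ω_i / I_f = (28.14)(1.08) / 39.16 = 0.7763 rad/s.

ω_f ≈ 0.776 rad/s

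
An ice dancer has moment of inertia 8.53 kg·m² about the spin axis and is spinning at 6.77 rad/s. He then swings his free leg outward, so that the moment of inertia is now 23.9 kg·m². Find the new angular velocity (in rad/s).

ω₂ ≈ 2.42 rad/s

No external torque acts about the spin axis, so angular momentum is conserved.
ω₂ = I₁ω₁ / I₂ = (8.530)(6.77 rad/s) / (23.90) = 2.416 rad/s.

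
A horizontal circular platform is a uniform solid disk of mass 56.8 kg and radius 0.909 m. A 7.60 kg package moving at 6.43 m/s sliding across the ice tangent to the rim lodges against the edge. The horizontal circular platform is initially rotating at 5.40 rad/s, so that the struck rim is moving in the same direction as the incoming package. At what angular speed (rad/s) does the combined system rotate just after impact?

|ω_f| ≈ 5.75 rad/s

About the central axle the impulsive forces during the collision are internal, so angular momentum about that axis is conserved.
I_p = ½(56.8)(0.909)² = 23.47 kg·m². Taking the sense of the package's angular momentum as positive, L_{package} = m v R = (7.60)(6.43)(0.909) = 44.42 kg·m²/s.
L_i = +I_p ω_p + m v R = +(23.47)(5.40) + 44.42 = 171.1 kg·m²/s.
After sticking, I_f = I_p + m R² = 23.47 + (7.60)(0.909)² = 29.75 kg·m².
ω_f = L_i / I_f = 171.1 / 29.75 = 5.753 rad/s.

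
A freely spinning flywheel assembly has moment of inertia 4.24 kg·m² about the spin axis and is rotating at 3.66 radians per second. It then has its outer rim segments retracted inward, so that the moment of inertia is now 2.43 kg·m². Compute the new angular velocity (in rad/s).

ω₂ ≈ 6.39 rad/s

Angular momentum about the spin axis is conserved since the torque about it is zero.
ω₂ = I₁ω₁ / I₂ = (4.240)(3.66 rad/s) / (2.430) = 6.386 rad/s.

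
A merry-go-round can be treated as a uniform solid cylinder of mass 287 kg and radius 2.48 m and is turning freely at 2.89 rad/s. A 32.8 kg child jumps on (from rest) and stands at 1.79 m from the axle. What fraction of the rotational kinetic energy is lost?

The added mass arrives with no angular momentum about the axle, and any external torque about the axle is negligible, so the system's angular momentum is conserved.
I_p = ½(287)(2.48)² = 882.6 kg·m².
Added inertia Σmr² = (32.8)(1.79)² = 105.1 kg·m²; I_f = 882.6 + 105.1 = 987.7 kg·m².
ω_f = I_p ω_i / I_f = (882.6)(2.89) / 987.7 = 2.582 rad/s.
KE_i = ½(882.6)(2.890 rad/s)² = 3686 J; KE_f = ½(987.7)(2.582)² = 3294 J.
Fraction lost = 0.1064.

fraction ≈ 0.106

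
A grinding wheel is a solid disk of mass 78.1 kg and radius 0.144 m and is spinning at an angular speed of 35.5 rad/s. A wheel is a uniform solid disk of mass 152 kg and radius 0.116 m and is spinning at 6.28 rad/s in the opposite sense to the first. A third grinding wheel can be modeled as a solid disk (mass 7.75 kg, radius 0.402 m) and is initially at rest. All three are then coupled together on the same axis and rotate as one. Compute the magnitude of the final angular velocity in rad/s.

No external torque acts about the common axis, so total angular momentum is conserved.
Moments of inertia: I_A = ½(78.1)(0.144)² = 0.8097 kg·m²; I_B = ½(152)(0.116)² = 1.023 kg·m²; I_C = ½(7.75)(0.402)² = 0.6262 kg·m².
Taking A's sense as positive: L = (0.8097)(35.5) − (1.023)(6.28) = 22.32 kg·m²·rad/s.
Combined I = 0.8097 + 1.023 + 0.6262 = 2.459 kg·m².
ω_f = L / I = 22.32 / 2.459 = 9.080 rad/s.

|ω_f| ≈ 9.08 rad/s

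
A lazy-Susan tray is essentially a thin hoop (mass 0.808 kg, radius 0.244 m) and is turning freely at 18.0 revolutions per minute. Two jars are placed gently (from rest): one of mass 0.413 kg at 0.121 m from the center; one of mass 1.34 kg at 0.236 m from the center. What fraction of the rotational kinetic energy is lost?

The added mass arrives with no angular momentum about the center, and any external torque about the center is negligible, so the system's angular momentum is conserved.
I_p = (0.808)(0.244)² = 0.04811 kg·m².
Added inertia Σmr² = (0.413)(0.121)² + (1.34)(0.236)² = 0.08068 kg·m²; I_f = 0.04811 + 0.08068 = 0.1288 kg·m².
ω_f = I_p ω_i / I_f = (0.04811)(18.0) / 0.1288 = 6.724 rpm.
KE_i = ½(0.04811)(1.885 rad/s)² = 0.08546 J; KE_f = ½(0.1288)(0.7041)² = 0.03192 J.
Fraction lost = 0.6265.

fraction ≈ 0.626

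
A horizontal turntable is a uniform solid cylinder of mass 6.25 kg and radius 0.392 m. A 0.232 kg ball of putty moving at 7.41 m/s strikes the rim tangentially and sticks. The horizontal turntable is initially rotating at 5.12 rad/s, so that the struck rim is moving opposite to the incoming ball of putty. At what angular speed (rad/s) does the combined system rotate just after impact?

About the axle the impulsive forces during the collision are internal, so angular momentum about that axis is conserved.
I_p = ½(6.25)(0.392)² = 0.4802 kg·m². Taking the sense of the ball of putty's angular momentum as positive, L_{ball} = m v R = (0.232)(7.41)(0.392) = 0.6739 kg·m²/s.
L_i = −I_p ω_p + m v R = −(0.4802)(5.12) + 0.6739 = -1.785 kg·m²/s.
After sticking, I_f = I_p + m R² = 0.4802 + (0.232)(0.392)² = 0.5159 kg·m².
ω_f = L_i / I_f = -1.785 / 0.5159 = -3.460 rad/s.

|ω_f| ≈ 3.46 rad/s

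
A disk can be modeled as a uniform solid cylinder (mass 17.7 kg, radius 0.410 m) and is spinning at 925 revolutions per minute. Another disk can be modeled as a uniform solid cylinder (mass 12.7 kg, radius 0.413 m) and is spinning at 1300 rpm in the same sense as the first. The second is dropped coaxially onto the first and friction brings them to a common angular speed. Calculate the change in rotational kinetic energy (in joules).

ΔKE ≈ -483 J

No external torque acts about the common axis, so total angular momentum is conserved.
Moments of inertia: I_A = ½(17.7)(0.410)² = 1.488 kg·m²; I_B = ½(12.7)(0.413)² = 1.083 kg·m².
Taking A's sense as positive: L = (1.488)(925) + (1.083)(1300) = 2784 kg·m²·rpm.
Combined I = 1.488 + 1.083 = 2.571 kg·m².
ω_f = L / I = 2784 / 2.571 = 1083 rpm.
KE_i = ½ΣIω² = 17020 J; KE_f = ½(2.571)(113.4)² = 16530 J.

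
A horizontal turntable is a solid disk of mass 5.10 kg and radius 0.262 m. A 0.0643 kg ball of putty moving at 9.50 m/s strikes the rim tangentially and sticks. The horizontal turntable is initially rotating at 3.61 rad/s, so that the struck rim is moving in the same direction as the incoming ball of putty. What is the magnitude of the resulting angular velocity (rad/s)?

About the axle the impulsive forces during the collision are internal, so angular momentum about that axis is conserved.
I_p = ½(5.10)(0.262)² = 0.1750 kg·m². Taking the sense of the ball of putty's angular momentum as positive, L_{ball} = m v R = (0.0643)(9.50)(0.262) = 0.1600 kg·m²/s.
L_i = +I_p ω_p + m v R = +(0.1750)(3.61) + 0.1600 = 0.7919 kg·m²/s.
After sticking, I_f = I_p + m R² = 0.1750 + (0.0643)(0.262)² = 0.1795 kg·m².
ω_f = L_i / I_f = 0.7919 / 0.1795 = 4.413 rad/s.

|ω_f| ≈ 4.41 rad/s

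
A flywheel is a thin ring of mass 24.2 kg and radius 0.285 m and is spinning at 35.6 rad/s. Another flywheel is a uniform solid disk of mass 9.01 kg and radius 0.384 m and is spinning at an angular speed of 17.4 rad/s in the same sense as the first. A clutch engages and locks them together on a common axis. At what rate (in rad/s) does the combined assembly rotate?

|ω_f| ≈ 31.0 rad/s

No external torque acts about the common axis, so total angular momentum is conserved.
Moments of inertia: I_A = (24.2)(0.285)² = 1.966 kg·m²; I_B = ½(9.01)(0.384)² = 0.6643 kg·m².
Taking A's sense as positive: L = (1.966)(35.6) + (0.6643)(17.4) = 81.54 kg·m²·rad/s.
Combined I = 1.966 + 0.6643 = 2.630 kg·m².
ω_f = L / I = 81.54 / 2.630 = 31.00 rad/s.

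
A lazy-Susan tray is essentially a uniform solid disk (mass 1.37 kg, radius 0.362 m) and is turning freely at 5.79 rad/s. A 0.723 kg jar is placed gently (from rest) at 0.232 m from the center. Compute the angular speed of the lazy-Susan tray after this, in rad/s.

ω_f ≈ 4.04 rad/s

No external torque acts about the center; L_before = L_after.
I_p = ½(1.37)(0.362)² = 0.08977 kg·m².
Added inertia Σmr² = (0.723)(0.232)² = 0.03891 kg·m²; I_f = 0.08977 + 0.03891 = 0.1287 kg·m².
ω_f = I_p ω_i / I_f = (0.08977)(5.79) / 0.1287 = 4.039 rad/s.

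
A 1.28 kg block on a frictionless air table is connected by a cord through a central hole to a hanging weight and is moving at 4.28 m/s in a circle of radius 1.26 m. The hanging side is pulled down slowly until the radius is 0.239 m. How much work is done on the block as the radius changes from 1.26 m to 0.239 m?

The only horizontal force on the mass is along the cord (radial), so it exerts no torque about the hole and angular momentum m v r is conserved.
v₂ = v₁ r₁ / r₂ = (4.28)(1.26) / (0.239) = 22.56 m/s.
W = ΔKE = ½m(v₂² − v₁²) = 314.1 J.

W ≈ 314 J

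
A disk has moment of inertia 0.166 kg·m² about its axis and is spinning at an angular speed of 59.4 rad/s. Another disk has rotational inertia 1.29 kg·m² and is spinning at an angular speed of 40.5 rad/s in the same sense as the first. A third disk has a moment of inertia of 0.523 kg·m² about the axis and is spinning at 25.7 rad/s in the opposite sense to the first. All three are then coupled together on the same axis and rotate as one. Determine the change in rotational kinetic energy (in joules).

ΔKE ≈ -925 J

The coupling torques are internal; angular momentum about the shared axis is conserved.
Taking A's sense as positive: L = (0.1660)(59.4) + (1.290)(40.5) − (0.5230)(25.7) = 48.66 kg·m²·rad/s.
Combined I = 0.1660 + 1.290 + 0.5230 = 1.979 kg·m².
ω_f = L / I = 48.66 / 1.979 = 24.59 rad/s.
KE_i = ½ΣIω² = 1524 J; KE_f = ½(1.979)(24.59)² = 598.3 J.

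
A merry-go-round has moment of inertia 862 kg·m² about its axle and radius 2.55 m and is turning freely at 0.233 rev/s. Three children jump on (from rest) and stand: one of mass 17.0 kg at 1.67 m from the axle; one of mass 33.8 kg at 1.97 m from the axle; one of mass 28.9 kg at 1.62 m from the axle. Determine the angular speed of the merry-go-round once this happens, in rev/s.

ω_f ≈ 0.180 rev/s

The added mass arrives with no angular momentum about the axle, and any external torque about the axle is negligible, so the system's angular momentum is conserved.
Added inertia Σmr² = (17.0)(1.67)² + (33.8)(1.97)² + (28.9)(1.62)² = 254.4 kg·m²; I_f = 862.0 + 254.4 = 1116 kg·m².
ω_f = I_p ω_i / I_f = (862.0)(0.233) / 1116 = 0.1799 rev/s.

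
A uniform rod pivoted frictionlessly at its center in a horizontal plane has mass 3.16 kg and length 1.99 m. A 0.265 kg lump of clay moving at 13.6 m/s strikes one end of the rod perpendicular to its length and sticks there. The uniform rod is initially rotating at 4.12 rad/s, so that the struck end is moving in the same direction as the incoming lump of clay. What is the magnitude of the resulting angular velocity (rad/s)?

About the pivot the impulsive forces during the collision are internal, so angular momentum about that axis is conserved.
I_p = (1/12)(3.16)(1.99)² = 1.043 kg·m². Taking the sense of the lump of clay's angular momentum as positive, L_{lump} = m v R = (0.265)(13.6)(1.99/2) = 3.586 kg·m²/s.
L_i = +I_p ω_p + m v R = +(1.043)(4.12) + 3.586 = 7.882 kg·m²/s.
After sticking, I_f = I_p + m R² = 1.043 + (0.265)(1.99/2)² = 1.305 kg·m².
ω_f = L_i / I_f = 7.882 / 1.305 = 6.039 rad/s.

|ω_f| ≈ 6.04 rad/s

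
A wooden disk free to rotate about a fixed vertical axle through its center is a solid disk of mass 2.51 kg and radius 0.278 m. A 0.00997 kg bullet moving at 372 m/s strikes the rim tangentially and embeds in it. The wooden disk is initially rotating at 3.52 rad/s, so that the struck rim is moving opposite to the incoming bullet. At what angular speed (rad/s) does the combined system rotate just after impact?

|ω_f| ≈ 7.05 rad/s

The axle reaction passes through the axle and exerts no torque about it; angular momentum about the axle is conserved through the impact.
I_p = ½(2.51)(0.278)² = 0.09699 kg·m². Taking the sense of the bullet's angular momentum as positive, L_{bullet} = m v R = (0.00997)(372)(0.278) = 1.031 kg·m²/s.
L_i = −I_p ω_p + m v R = −(0.09699)(3.52) + 1.031 = 0.6896 kg·m²/s.
After sticking, I_f = I_p + m R² = 0.09699 + (0.00997)(0.278)² = 0.09776 kg·m².
ω_f = L_i / I_f = 0.6896 / 0.09776 = 7.054 rad/s.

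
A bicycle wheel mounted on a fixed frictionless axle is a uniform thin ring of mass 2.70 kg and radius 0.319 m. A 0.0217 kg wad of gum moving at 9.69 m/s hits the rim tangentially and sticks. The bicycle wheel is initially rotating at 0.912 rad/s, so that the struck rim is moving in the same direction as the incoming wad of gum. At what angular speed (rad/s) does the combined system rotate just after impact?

|ω_f| ≈ 1.15 rad/s

The axle reaction passes through the axle and exerts no torque about it; angular momentum about the axle is conserved through the impact.
I_p = (2.70)(0.319)² = 0.2748 kg·m². Taking the sense of the wad of gum's angular momentum as positive, L_{wad} = m v R = (0.0217)(9.69)(0.319) = 0.06708 kg·m²/s.
L_i = +I_p ω_p + m v R = +(0.2748)(0.912) + 0.06708 = 0.3177 kg·m²/s.
After sticking, I_f = I_p + m R² = 0.2748 + (0.0217)(0.319)² = 0.2770 kg·m².
ω_f = L_i / I_f = 0.3177 / 0.2770 = 1.147 rad/s.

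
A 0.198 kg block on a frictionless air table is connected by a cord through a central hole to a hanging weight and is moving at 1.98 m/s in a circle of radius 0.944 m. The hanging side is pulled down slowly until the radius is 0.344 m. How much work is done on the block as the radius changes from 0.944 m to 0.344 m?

W ≈ 2.53 J

The only horizontal force on the mass is along the cord (radial), so it exerts no torque about the hole and angular momentum m v r is conserved.
v₂ = v₁ r₁ / r₂ = (1.98)(0.944) / (0.344) = 5.433 m/s.
W = ΔKE = ½m(v₂² − v₁²) = 2.535 J.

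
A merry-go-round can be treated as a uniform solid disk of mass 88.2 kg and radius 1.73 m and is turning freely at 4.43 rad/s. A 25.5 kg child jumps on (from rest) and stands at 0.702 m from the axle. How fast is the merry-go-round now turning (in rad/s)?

No external torque acts about the axle; L_before = L_after.
I_p = ½(88.2)(1.73)² = 132.0 kg·m².
Added inertia Σmr² = (25.5)(0.702)² = 12.57 kg·m²; I_f = 132.0 + 12.57 = 144.6 kg·m².
ω_f = I_p ω_i / I_f = (132.0)(4.43) / 144.6 = 4.045 rad/s.

ω_f ≈ 4.04 rad/s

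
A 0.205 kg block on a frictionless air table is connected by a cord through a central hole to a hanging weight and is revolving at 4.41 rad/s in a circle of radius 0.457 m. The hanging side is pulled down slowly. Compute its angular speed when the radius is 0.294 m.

The constraining force is radial, so m r² ω about the center is conserved.
ω₂ = ω₁ (r₁/r₂)² = (4.41)(0.457/0.294)² = 10.66 rad/s.

ω₂ ≈ 10.7 rad/s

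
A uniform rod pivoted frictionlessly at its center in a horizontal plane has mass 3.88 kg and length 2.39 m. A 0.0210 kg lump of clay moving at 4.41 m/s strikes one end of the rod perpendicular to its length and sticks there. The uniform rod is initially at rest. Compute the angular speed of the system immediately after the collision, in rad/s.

|ω_f| ≈ 0.0590 rad/s

About the pivot the impulsive forces during the collision are internal, so angular momentum about that axis is conserved.
I_p = (1/12)(3.88)(2.39)² = 1.847 kg·m². Taking the sense of the lump of clay's angular momentum as positive, L_{lump} = m v R = (0.0210)(4.41)(2.39/2) = 0.1107 kg·m²/s.
L_i = 0 + 0.1107 = 0.1107 kg·m²/s.
After sticking, I_f = I_p + m R² = 1.847 + (0.0210)(2.39/2)² = 1.877 kg·m².
ω_f = L_i / I_f = 0.1107 / 1.877 = 0.05896 rad/s.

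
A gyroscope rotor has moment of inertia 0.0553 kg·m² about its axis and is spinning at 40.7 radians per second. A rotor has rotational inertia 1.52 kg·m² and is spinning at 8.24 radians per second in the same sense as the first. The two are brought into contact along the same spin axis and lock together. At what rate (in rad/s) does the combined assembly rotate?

|ω_f| ≈ 9.38 rad/s

No external torque acts about the common axis, so total angular momentum is conserved.
Taking A's sense as positive: L = (0.05530)(40.7) + (1.520)(8.24) = 14.78 kg·m²·rad/s.
Combined I = 0.05530 + 1.520 = 1.575 kg·m².
ω_f = L / I = 14.78 / 1.575 = 9.379 rad/s.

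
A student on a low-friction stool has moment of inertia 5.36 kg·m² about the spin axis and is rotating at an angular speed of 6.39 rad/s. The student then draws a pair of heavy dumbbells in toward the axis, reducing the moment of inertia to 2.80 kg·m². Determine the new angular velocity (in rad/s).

Angular momentum about the spin axis is conserved since the torque about it is zero.
ω₂ = I₁ω₁ / I₂ = (5.360)(6.39 rad/s) / (2.800) = 12.23 rad/s.

ω₂ ≈ 12.2 rad/s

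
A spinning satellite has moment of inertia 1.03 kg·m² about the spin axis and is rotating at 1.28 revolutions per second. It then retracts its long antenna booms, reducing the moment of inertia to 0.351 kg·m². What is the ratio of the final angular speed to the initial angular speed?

ω₂/ω₁ ≈ 2.93

With no external torque about the axis, L is conserved: I₁ω₁ = I₂ω₂.
ω₂/ω₁ = I₁/I₂ = 1.030 / 0.3510 = 2.934.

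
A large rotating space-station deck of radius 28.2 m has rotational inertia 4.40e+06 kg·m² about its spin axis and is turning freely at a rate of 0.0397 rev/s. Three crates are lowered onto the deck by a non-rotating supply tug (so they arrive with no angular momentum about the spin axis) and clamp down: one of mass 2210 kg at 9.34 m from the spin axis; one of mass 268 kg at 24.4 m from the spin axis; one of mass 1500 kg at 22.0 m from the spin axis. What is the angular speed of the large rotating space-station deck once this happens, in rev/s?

ω_f ≈ 0.0319 rev/s

The added mass arrives with no angular momentum about the spin axis, and any external torque about the spin axis is negligible, so the system's angular momentum is conserved.
Added inertia Σmr² = (2210)(9.34)² + (268)(24.4)² + (1500)(22.0)² = 1.078e+06 kg·m²; I_f = 4.400e+06 + 1.078e+06 = 5.478e+06 kg·m².
ω_f = I_p ω_i / I_f = (4.400e+06)(0.0397) / 5.478e+06 = 0.03189 rev/s.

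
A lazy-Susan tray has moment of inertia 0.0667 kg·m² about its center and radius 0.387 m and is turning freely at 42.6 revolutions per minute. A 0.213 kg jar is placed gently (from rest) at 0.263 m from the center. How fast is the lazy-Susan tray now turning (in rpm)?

No external torque acts about the center; L_before = L_after.
Added inertia Σmr² = (0.213)(0.263)² = 0.01473 kg·m²; I_f = 0.06670 + 0.01473 = 0.08143 kg·m².
ω_f = I_p ω_i / I_f = (0.06670)(42.6) / 0.08143 = 34.89 rpm.

ω_f ≈ 34.9 rpm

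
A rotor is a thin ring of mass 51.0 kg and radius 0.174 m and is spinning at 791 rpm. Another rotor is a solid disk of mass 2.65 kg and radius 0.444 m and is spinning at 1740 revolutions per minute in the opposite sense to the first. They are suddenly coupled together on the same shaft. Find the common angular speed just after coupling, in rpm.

The coupling torques are internal; angular momentum about the shared axis is conserved.
Moments of inertia: I_A = (51.0)(0.174)² = 1.544 kg·m²; I_B = ½(2.65)(0.444)² = 0.2612 kg·m².
Taking A's sense as positive: L = (1.544)(791) − (0.2612)(1740) = 766.9 kg·m²·rpm.
Combined I = 1.544 + 0.2612 = 1.805 kg·m².
ω_f = L / I = 766.9 / 1.805 = 424.8 rpm.

|ω_f| ≈ 425 rpm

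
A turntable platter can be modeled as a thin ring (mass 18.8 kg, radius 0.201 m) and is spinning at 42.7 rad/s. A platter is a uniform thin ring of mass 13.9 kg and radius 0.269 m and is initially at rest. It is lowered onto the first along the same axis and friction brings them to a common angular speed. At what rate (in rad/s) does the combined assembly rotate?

The coupling torques are internal; angular momentum about the shared axis is conserved.
Moments of inertia: I_A = (18.8)(0.201)² = 0.7595 kg·m²; I_B = (13.9)(0.269)² = 1.006 kg·m².
Taking A's sense as positive: L = (0.7595)(42.7) = 32.43 kg·m²·rad/s.
Combined I = 0.7595 + 1.006 = 1.765 kg·m².
ω_f = L / I = 32.43 / 1.765 = 18.37 rad/s.

|ω_f| ≈ 18.4 rad/s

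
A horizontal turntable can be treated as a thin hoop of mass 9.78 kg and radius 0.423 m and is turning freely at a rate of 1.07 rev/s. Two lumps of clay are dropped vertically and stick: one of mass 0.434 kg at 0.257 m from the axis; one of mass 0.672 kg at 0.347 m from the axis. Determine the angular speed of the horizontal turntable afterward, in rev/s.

No external torque acts about the axis; L_before = L_after.
I_p = (9.78)(0.423)² = 1.750 kg·m².
Added inertia Σmr² = (0.434)(0.257)² + (0.672)(0.347)² = 0.1096 kg·m²; I_f = 1.750 + 0.1096 = 1.860 kg·m².
ω_f = I_p ω_i / I_f = (1.750)(1.07) / 1.860 = 1.007 rev/s.

ω_f ≈ 1.01 rev/s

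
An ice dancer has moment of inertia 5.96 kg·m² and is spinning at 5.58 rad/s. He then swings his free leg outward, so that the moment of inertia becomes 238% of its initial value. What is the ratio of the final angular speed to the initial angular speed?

Angular momentum about the spin axis is conserved since the torque about it is zero.
I₂ = 2.38 × 5.96 = 14.18 kg·m².
ω₂/ω₁ = I₁/I₂ = 5.960 / 14.18 = 0.4202.

ω₂/ω₁ ≈ 0.420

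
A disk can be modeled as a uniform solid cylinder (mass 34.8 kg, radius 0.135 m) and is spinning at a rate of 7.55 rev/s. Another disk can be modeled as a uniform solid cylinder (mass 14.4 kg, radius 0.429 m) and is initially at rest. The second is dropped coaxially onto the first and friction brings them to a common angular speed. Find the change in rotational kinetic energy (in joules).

The coupling torques are internal; angular momentum about the shared axis is conserved.
Moments of inertia: I_A = ½(34.8)(0.135)² = 0.3171 kg·m²; I_B = ½(14.4)(0.429)² = 1.325 kg·m².
Taking A's sense as positive: L = (0.3171)(7.55) = 2.394 kg·m²·rev/s.
Combined I = 0.3171 + 1.325 = 1.642 kg·m².
ω_f = L / I = 2.394 / 1.642 = 1.458 rev/s.
KE_i = ½ΣIω² = 356.8 J; KE_f = ½(1.642)(9.160)² = 68.90 J.

ΔKE ≈ -288 J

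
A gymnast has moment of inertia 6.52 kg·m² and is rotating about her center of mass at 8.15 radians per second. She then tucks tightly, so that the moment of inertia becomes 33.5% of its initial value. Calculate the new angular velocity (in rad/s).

Angular momentum about the spin axis is conserved since the torque about it is zero.
I₂ = 0.335 × 6.52 = 2.184 kg·m².
ω₂ = I₁ω₁ / I₂ = (6.520)(8.15 rad/s) / (2.184) = 24.33 rad/s.

ω₂ ≈ 24.3 rad/s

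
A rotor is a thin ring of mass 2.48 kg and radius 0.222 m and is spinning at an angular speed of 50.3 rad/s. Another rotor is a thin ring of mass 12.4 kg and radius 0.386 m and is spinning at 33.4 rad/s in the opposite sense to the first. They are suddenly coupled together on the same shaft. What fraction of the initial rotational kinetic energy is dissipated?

fraction ≈ 0.339

No external torque acts about the common axis, so total angular momentum is conserved.
Moments of inertia: I_A = (2.48)(0.222)² = 0.1222 kg·m²; I_B = (12.4)(0.386)² = 1.848 kg·m².
Taking A's sense as positive: L = (0.1222)(50.3) − (1.848)(33.4) = -55.56 kg·m²·rad/s.
Combined I = 0.1222 + 1.848 = 1.970 kg·m².
ω_f = L / I = -55.56 / 1.970 = -28.21 rad/s.
KE_i = ½ΣIω² = 1185 J; KE_f = ½(1.970)(28.21)² = 783.6 J.
Fraction dissipated = (KE_i − KE_f)/KE_i = 0.3388.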